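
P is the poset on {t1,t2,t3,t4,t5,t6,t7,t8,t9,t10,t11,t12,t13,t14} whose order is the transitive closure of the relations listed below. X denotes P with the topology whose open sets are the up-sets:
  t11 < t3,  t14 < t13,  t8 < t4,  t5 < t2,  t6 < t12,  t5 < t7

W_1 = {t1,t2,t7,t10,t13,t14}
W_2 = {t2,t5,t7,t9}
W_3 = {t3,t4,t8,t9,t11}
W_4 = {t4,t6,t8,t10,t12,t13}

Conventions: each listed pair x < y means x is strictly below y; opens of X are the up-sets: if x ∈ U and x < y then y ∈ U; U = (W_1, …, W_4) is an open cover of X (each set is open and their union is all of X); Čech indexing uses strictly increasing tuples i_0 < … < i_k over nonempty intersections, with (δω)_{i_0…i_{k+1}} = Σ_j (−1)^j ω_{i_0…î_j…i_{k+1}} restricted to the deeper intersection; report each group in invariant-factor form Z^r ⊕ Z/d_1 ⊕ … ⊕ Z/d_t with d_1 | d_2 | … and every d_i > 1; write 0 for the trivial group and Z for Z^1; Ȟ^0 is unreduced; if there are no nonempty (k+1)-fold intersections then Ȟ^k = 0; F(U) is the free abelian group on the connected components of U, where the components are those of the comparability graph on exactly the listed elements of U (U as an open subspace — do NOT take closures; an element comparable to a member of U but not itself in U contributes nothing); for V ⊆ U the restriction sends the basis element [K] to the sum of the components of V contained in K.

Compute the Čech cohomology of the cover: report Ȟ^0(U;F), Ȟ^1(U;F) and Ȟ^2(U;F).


Ȟ^0 ≅ Z^8,  Ȟ^1 ≅ 0,  Ȟ^2 ≅ 0

nerve simplices:
  W12={t2,t7} W14={t10,t13} W23={t9} W34={t4,t8}
components per intersection:
  W1: {t1} {t2} {t7} {t10} {t13,t14}
  W2: {t2,t5,t7} {t9}
  W3: {t3,t11} {t4,t8} {t9}
  W4: {t4,t8} {t6,t12} {t10} {t13}
  W12: {t2} {t7}
  W14: {t10} {t13}
  W23: {t9}
  W34: {t4,t8}
C dims 14,6; δ0: rk 6, SNF 1^6
degree 0: 14−6−0 = 8 → Ȟ^0 ≅ Z^8
degree 1: 6−0−6 = 0 → Ȟ^1 ≅ 0
degree 2: 0−0−0 = 0 → Ȟ^2 ≅ 0


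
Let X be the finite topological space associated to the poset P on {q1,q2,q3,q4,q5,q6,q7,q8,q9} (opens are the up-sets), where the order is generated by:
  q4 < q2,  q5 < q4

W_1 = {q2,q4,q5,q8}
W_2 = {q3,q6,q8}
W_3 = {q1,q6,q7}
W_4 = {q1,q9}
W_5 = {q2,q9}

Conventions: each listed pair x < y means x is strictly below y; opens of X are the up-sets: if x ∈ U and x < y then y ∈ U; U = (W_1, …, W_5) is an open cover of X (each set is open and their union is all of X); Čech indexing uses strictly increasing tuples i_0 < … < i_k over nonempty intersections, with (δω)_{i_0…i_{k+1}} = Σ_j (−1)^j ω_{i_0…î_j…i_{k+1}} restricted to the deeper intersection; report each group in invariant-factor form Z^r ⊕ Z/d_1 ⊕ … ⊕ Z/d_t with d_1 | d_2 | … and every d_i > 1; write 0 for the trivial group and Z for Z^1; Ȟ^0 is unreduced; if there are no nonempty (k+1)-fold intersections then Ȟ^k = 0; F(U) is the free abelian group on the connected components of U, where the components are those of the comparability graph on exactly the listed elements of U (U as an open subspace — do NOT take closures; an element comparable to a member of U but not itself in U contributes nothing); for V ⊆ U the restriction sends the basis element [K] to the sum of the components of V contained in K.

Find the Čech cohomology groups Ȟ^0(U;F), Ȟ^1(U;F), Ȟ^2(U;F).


nerve simplices:
  W12={q8} W15={q2} W23={q6} W34={q1} W45={q9}
components per intersection:
  W1: {q2,q4,q5} {q8}
  W2: {q3} {q6} {q8}
  W3: {q1} {q6} {q7}
  W4: {q1} {q9}
  W5: {q2} {q9}
  W12: {q8}
  W15: {q2}
  W23: {q6}
  W34: {q1}
  W45: {q9}
C dims 12,5; δ0: rk 5, SNF 1^5
degree 0: 12−5−0 = 7 → Ȟ^0 ≅ Z^7
degree 1: 5−0−5 = 0 → Ȟ^1 ≅ 0
degree 2: 0−0−0 = 0 → Ȟ^2 ≅ 0

Ȟ^0 = Z^7,  Ȟ^1 = 0,  Ȟ^2 = 0


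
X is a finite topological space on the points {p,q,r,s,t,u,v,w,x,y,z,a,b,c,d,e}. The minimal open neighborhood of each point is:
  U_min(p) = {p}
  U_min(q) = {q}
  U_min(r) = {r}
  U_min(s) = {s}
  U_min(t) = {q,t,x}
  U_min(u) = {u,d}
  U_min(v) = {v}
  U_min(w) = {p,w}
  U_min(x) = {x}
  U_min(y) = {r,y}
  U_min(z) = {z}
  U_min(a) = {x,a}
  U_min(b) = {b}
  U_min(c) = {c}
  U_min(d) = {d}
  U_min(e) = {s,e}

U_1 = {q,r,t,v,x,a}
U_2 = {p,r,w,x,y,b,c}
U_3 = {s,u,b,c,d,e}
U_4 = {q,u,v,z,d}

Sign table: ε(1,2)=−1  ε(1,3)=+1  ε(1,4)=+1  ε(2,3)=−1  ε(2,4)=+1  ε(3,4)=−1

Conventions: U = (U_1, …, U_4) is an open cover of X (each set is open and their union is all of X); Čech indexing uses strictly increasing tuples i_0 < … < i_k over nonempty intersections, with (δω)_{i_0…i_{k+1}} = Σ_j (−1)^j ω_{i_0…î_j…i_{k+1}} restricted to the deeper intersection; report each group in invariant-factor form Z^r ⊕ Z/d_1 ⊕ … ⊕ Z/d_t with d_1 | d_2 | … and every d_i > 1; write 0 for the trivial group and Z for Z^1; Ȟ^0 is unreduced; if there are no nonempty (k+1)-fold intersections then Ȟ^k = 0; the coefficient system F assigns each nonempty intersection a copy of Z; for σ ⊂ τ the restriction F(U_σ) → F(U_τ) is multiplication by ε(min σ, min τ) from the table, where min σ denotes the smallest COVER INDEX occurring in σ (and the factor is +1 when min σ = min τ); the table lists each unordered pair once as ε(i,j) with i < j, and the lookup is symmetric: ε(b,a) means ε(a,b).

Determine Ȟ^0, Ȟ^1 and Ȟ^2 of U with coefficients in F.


cover nerve:
  U12={r,x} U14={q,v} U23={b,c} U34={u,d}
C dims 4,4; δ0: rk 4, SNF 1^3·2
Ȟ^0: (4−4)−0=0 ⇒ 0
Ȟ^1: (4−0)−4=0 plus torsion [2] ⇒ Z/2
Ȟ^2: (0−0)−0=0 ⇒ 0

Ȟ^0 = 0, Ȟ^1 = Z/2 and Ȟ^2 = 0


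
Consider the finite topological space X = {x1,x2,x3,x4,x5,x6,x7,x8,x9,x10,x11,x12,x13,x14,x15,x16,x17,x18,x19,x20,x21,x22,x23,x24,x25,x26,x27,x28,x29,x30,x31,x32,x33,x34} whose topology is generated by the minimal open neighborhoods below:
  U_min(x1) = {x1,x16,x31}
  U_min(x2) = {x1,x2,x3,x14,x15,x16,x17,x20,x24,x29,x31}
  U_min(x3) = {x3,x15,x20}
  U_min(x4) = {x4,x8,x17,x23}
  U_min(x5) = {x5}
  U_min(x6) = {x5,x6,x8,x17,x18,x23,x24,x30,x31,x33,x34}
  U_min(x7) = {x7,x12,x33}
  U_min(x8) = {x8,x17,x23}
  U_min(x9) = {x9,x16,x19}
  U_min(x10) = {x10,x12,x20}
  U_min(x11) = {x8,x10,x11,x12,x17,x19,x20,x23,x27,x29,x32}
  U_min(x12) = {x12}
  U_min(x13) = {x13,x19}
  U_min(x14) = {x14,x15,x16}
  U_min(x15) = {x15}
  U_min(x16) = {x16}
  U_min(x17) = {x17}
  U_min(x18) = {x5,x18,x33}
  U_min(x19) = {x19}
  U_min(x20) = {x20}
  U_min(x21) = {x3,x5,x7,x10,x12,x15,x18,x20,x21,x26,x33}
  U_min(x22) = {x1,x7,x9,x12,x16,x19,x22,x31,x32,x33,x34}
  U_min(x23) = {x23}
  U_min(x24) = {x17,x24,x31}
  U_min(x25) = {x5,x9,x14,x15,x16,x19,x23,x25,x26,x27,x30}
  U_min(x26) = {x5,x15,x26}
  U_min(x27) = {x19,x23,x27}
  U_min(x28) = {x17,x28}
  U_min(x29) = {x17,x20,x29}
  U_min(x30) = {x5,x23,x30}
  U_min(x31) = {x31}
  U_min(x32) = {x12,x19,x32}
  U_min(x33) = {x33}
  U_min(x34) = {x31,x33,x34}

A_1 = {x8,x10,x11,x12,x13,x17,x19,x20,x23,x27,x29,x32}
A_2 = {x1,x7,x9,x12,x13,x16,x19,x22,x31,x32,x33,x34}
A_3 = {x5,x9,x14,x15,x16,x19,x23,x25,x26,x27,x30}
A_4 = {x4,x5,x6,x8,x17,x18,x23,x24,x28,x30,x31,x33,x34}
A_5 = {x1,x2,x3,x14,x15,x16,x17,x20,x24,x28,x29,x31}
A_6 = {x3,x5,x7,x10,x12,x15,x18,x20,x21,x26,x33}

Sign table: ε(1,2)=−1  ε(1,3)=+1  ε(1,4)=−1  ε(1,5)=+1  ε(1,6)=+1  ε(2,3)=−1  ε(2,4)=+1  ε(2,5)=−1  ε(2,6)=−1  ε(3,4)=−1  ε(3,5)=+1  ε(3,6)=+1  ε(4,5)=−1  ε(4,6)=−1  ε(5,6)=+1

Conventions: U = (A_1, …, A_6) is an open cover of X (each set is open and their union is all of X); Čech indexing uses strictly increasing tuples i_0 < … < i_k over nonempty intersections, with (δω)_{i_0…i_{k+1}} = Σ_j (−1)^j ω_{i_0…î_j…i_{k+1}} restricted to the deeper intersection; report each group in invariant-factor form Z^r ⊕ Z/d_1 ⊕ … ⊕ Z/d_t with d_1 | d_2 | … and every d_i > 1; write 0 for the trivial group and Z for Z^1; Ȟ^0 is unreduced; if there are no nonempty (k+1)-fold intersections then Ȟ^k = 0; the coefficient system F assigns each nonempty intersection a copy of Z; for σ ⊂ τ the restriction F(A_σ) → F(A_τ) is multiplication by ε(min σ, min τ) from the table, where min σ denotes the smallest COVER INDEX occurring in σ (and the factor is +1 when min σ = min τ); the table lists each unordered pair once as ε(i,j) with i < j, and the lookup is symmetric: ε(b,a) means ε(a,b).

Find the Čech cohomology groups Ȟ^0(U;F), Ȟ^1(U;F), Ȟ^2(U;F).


nerve simplices:
  A12={x12,x13,x19,x32} A13={x19,x23,x27} A14={x8,x17,x23} A15={x17,x20,x29} A16={x10,x12,x20} A23={x9,x16,x19} A24={x31,x33,x34} A25={x1,x16,x31} A26={x7,x12,x33} A34={x5,x23,x30} A35={x14,x15,x16} A36={x5,x15,x26} A45={x17,x24,x28,x31} A46={x5,x18,x33} A56={x3,x15,x20}
  A123={x19} A126={x12} A134={x23} A145={x17} A156={x20} A235={x16} A245={x31} A246={x33} A346={x5} A356={x15}
C dims 6,15,10; δ0: rk 5, SNF 1^5; δ1: rk 10, SNF 1^9·2
degree 0: 6−5−0 = 1 → Ȟ^0 ≅ Z
degree 1: 15−10−5 = 0 → Ȟ^1 ≅ 0
degree 2: 10−0−10 = 0 plus torsion [2] → Ȟ^2 ≅ Z/2

Ȟ^0 ≅ Z, Ȟ^1 ≅ 0 and Ȟ^2 ≅ Z/2


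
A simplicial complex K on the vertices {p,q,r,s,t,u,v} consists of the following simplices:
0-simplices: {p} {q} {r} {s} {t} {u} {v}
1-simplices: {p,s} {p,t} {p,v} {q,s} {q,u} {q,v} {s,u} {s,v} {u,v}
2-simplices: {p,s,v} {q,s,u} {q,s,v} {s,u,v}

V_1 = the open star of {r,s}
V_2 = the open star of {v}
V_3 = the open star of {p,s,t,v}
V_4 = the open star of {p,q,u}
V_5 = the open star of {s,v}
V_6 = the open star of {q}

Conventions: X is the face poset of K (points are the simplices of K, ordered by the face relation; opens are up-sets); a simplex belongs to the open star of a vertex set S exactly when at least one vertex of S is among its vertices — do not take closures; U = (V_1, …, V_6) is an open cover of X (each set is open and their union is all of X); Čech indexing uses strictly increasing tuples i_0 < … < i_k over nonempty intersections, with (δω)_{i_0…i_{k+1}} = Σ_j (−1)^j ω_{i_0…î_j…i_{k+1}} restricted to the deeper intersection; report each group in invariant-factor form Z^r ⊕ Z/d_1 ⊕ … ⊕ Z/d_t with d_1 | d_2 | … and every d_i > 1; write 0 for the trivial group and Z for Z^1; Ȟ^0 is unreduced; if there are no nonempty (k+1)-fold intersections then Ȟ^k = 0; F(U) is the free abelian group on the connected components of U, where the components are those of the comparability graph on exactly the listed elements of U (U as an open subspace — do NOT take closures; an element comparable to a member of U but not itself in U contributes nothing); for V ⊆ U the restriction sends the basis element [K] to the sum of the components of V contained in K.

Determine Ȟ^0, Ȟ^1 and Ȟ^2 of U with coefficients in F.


intersection data:
  V1={{r},{s},{p,s},{q,s},{s,u},{s,v},{p,s,v},{q,s,u},{q,s,v},{s,u,v}} V2={{v},{p,v},{q,v},{s,v},{u,v},{p,s,v},{q,s,v},{s,u,v}} V3={{p},{s},{t},{v},{p,s},{p,t},{p,v},{q,s},{q,v},{s,u},{s,v},{u,v},{p,s,v},{q,s,u},{q,s,v},{s,u,v}} V4={{p},{q},{u},{p,s},{p,t},{p,v},{q,s},{q,u},{q,v},{s,u},{u,v},{p,s,v},{q,s,u},{q,s,v},{s,u,v}} V5={{s},{v},{p,s},{p,v},{q,s},{q,v},{s,u},{s,v},{u,v},{p,s,v},{q,s,u},{q,s,v},{s,u,v}} V6={{q},{q,s},{q,u},{q,v},{q,s,u},{q,s,v}}
  V12={{s,v},{p,s,v},{q,s,v},{s,u,v}} V13={{s},{p,s},{q,s},{s,u},{s,v},{p,s,v},{q,s,u},{q,s,v},{s,u,v}} V14={{p,s},{q,s},{s,u},{p,s,v},{q,s,u},{q,s,v},{s,u,v}} V15={{s},{p,s},{q,s},{s,u},{s,v},{p,s,v},{q,s,u},{q,s,v},{s,u,v}} V16={{q,s},{q,s,u},{q,s,v}} V23={{v},{p,v},{q,v},{s,v},{u,v},{p,s,v},{q,s,v},{s,u,v}} V24={{p,v},{q,v},{u,v},{p,s,v},{q,s,v},{s,u,v}} V25={{v},{p,v},{q,v},{s,v},{u,v},{p,s,v},{q,s,v},{s,u,v}} V26={{q,v},{q,s,v}} V34={{p},{p,s},{p,t},{p,v},{q,s},{q,v},{s,u},{u,v},{p,s,v},{q,s,u},{q,s,v},{s,u,v}} V35={{s},{v},{p,s},{p,v},{q,s},{q,v},{s,u},{s,v},{u,v},{p,s,v},{q,s,u},{q,s,v},{s,u,v}} V36={{q,s},{q,v},{q,s,u},{q,s,v}} V45={{p,s},{p,v},{q,s},{q,v},{s,u},{u,v},{p,s,v},{q,s,u},{q,s,v},{s,u,v}} V46={{q},{q,s},{q,u},{q,v},{q,s,u},{q,s,v}} V56={{q,s},{q,v},{q,s,u},{q,s,v}}
  V123={{s,v},{p,s,v},{q,s,v},{s,u,v}} V124={{p,s,v},{q,s,v},{s,u,v}} V125={{s,v},{p,s,v},{q,s,v},{s,u,v}} V126={{q,s,v}} V134={{p,s},{q,s},{s,u},{p,s,v},{q,s,u},{q,s,v},{s,u,v}} V135={{s},{p,s},{q,s},{s,u},{s,v},{p,s,v},{q,s,u},{q,s,v},{s,u,v}} V136={{q,s},{q,s,u},{q,s,v}} V145={{p,s},{q,s},{s,u},{p,s,v},{q,s,u},{q,s,v},{s,u,v}} V146={{q,s},{q,s,u},{q,s,v}} V156={{q,s},{q,s,u},{q,s,v}} V234={{p,v},{q,v},{u,v},{p,s,v},{q,s,v},{s,u,v}} V235={{v},{p,v},{q,v},{s,v},{u,v},{p,s,v},{q,s,v},{s,u,v}} V236={{q,v},{q,s,v}} V245={{p,v},{q,v},{u,v},{p,s,v},{q,s,v},{s,u,v}} V246={{q,v},{q,s,v}} V256={{q,v},{q,s,v}} V345={{p,s},{p,v},{q,s},{q,v},{s,u},{u,v},{p,s,v},{q,s,u},{q,s,v},{s,u,v}} V346={{q,s},{q,v},{q,s,u},{q,s,v}} V356={{q,s},{q,v},{q,s,u},{q,s,v}} V456={{q,s},{q,v},{q,s,u},{q,s,v}}
  V1234={{p,s,v},{q,s,v},{s,u,v}} V1235={{s,v},{p,s,v},{q,s,v},{s,u,v}} V1236={{q,s,v}} V1245={{p,s,v},{q,s,v},{s,u,v}} V1246={{q,s,v}} V1256={{q,s,v}} V1345={{p,s},{q,s},{s,u},{p,s,v},{q,s,u},{q,s,v},{s,u,v}} V1346={{q,s},{q,s,u},{q,s,v}} V1356={{q,s},{q,s,u},{q,s,v}} V1456={{q,s},{q,s,u},{q,s,v}} V2345={{p,v},{q,v},{u,v},{p,s,v},{q,s,v},{s,u,v}} V2346={{q,v},{q,s,v}} V2356={{q,v},{q,s,v}} V2456={{q,v},{q,s,v}} V3456={{q,s},{q,v},{q,s,u},{q,s,v}}
  V12345={{p,s,v},{q,s,v},{s,u,v}} V12346={{q,s,v}} V12356={{q,s,v}} V12456={{q,s,v}} V13456={{q,s},{q,s,u},{q,s,v}} V23456={{q,v},{q,s,v}}
  V123456={{q,s,v}}
components per intersection:
  V1: {{r}} {{s},{p,s},{q,s},{s,u},{s,v},{p,s,v},{q,s,u},{q,s,v},{s,u,v}}
  V2: {{v},{p,v},{q,v},{s,v},{u,v},{p,s,v},{q,s,v},{s,u,v}}
  V3: {{p},{s},{t},{v},{p,s},{p,t},{p,v},{q,s},{q,v},{s,u},{s,v},{u,v},{p,s,v},{q,s,u},{q,s,v},{s,u,v}}
  V4: {{p},{p,s},{p,t},{p,v},{p,s,v}} {{q},{u},{q,s},{q,u},{q,v},{s,u},{u,v},{q,s,u},{q,s,v},{s,u,v}}
  V5: {{s},{v},{p,s},{p,v},{q,s},{q,v},{s,u},{s,v},{u,v},{p,s,v},{q,s,u},{q,s,v},{s,u,v}}
  V6: {{q},{q,s},{q,u},{q,v},{q,s,u},{q,s,v}}
  V12: {{s,v},{p,s,v},{q,s,v},{s,u,v}}
  V13: {{s},{p,s},{q,s},{s,u},{s,v},{p,s,v},{q,s,u},{q,s,v},{s,u,v}}
  V14: {{p,s},{p,s,v}} {{q,s},{s,u},{q,s,u},{q,s,v},{s,u,v}}
  V15: {{s},{p,s},{q,s},{s,u},{s,v},{p,s,v},{q,s,u},{q,s,v},{s,u,v}}
  V16: {{q,s},{q,s,u},{q,s,v}}
  V23: {{v},{p,v},{q,v},{s,v},{u,v},{p,s,v},{q,s,v},{s,u,v}}
  V24: {{p,v},{p,s,v}} {{q,v},{q,s,v}} {{u,v},{s,u,v}}
  V25: {{v},{p,v},{q,v},{s,v},{u,v},{p,s,v},{q,s,v},{s,u,v}}
  V26: {{q,v},{q,s,v}}
  V34: {{p},{p,s},{p,t},{p,v},{p,s,v}} {{q,s},{q,v},{s,u},{u,v},{q,s,u},{q,s,v},{s,u,v}}
  V35: {{s},{v},{p,s},{p,v},{q,s},{q,v},{s,u},{s,v},{u,v},{p,s,v},{q,s,u},{q,s,v},{s,u,v}}
  V36: {{q,s},{q,v},{q,s,u},{q,s,v}}
  V45: {{p,s},{p,v},{p,s,v}} {{q,s},{q,v},{s,u},{u,v},{q,s,u},{q,s,v},{s,u,v}}
  V46: {{q},{q,s},{q,u},{q,v},{q,s,u},{q,s,v}}
  V56: {{q,s},{q,v},{q,s,u},{q,s,v}}
  V123: {{s,v},{p,s,v},{q,s,v},{s,u,v}}
  V124: {{p,s,v}} {{q,s,v}} {{s,u,v}}
  V125: {{s,v},{p,s,v},{q,s,v},{s,u,v}}
  V126: {{q,s,v}}
  V134: {{p,s},{p,s,v}} {{q,s},{s,u},{q,s,u},{q,s,v},{s,u,v}}
  V135: {{s},{p,s},{q,s},{s,u},{s,v},{p,s,v},{q,s,u},{q,s,v},{s,u,v}}
  V136: {{q,s},{q,s,u},{q,s,v}}
  V145: {{p,s},{p,s,v}} {{q,s},{s,u},{q,s,u},{q,s,v},{s,u,v}}
  V146: {{q,s},{q,s,u},{q,s,v}}
  V156: {{q,s},{q,s,u},{q,s,v}}
  V234: {{p,v},{p,s,v}} {{q,v},{q,s,v}} {{u,v},{s,u,v}}
  V235: {{v},{p,v},{q,v},{s,v},{u,v},{p,s,v},{q,s,v},{s,u,v}}
  V236: {{q,v},{q,s,v}}
  V245: {{p,v},{p,s,v}} {{q,v},{q,s,v}} {{u,v},{s,u,v}}
  V246: {{q,v},{q,s,v}}
  V256: {{q,v},{q,s,v}}
  V345: {{p,s},{p,v},{p,s,v}} {{q,s},{q,v},{s,u},{u,v},{q,s,u},{q,s,v},{s,u,v}}
  V346: {{q,s},{q,v},{q,s,u},{q,s,v}}
  V356: {{q,s},{q,v},{q,s,u},{q,s,v}}
  V456: {{q,s},{q,v},{q,s,u},{q,s,v}}
  V1234: {{p,s,v}} {{q,s,v}} {{s,u,v}}
  V1235: {{s,v},{p,s,v},{q,s,v},{s,u,v}}
  V1236: {{q,s,v}}
  V1245: {{p,s,v}} {{q,s,v}} {{s,u,v}}
  V1246: {{q,s,v}}
  V1256: {{q,s,v}}
  V1345: {{p,s},{p,s,v}} {{q,s},{s,u},{q,s,u},{q,s,v},{s,u,v}}
  V1346: {{q,s},{q,s,u},{q,s,v}}
  V1356: {{q,s},{q,s,u},{q,s,v}}
  V1456: {{q,s},{q,s,u},{q,s,v}}
  V2345: {{p,v},{p,s,v}} {{q,v},{q,s,v}} {{u,v},{s,u,v}}
  V2346: {{q,v},{q,s,v}}
  V2356: {{q,v},{q,s,v}}
  V2456: {{q,v},{q,s,v}}
  V3456: {{q,s},{q,v},{q,s,u},{q,s,v}}
  V12345: {{p,s,v}} {{q,s,v}} {{s,u,v}}
  V12346: {{q,s,v}}
  V12356: {{q,s,v}}
  V12456: {{q,s,v}}
  V13456: {{q,s},{q,s,u},{q,s,v}}
  V23456: {{q,v},{q,s,v}}
  V123456: {{q,s,v}}
C dims 8,20,29,22; δ0: rk 6, SNF 1^6; δ1: rk 14, SNF 1^14; δ2: rk 15, SNF 1^15
Ȟ^0 = (8 − 6) − 0 = 2, so Ȟ^0 ≅ Z^2
Ȟ^1 = (20 − 14) − 6 = 0, so Ȟ^1 ≅ 0
Ȟ^2 = (29 − 15) − 14 = 0, so Ȟ^2 ≅ 0

Ȟ^0(U;F) ≅ Z^2, Ȟ^1(U;F) ≅ 0 and Ȟ^2(U;F) ≅ 0


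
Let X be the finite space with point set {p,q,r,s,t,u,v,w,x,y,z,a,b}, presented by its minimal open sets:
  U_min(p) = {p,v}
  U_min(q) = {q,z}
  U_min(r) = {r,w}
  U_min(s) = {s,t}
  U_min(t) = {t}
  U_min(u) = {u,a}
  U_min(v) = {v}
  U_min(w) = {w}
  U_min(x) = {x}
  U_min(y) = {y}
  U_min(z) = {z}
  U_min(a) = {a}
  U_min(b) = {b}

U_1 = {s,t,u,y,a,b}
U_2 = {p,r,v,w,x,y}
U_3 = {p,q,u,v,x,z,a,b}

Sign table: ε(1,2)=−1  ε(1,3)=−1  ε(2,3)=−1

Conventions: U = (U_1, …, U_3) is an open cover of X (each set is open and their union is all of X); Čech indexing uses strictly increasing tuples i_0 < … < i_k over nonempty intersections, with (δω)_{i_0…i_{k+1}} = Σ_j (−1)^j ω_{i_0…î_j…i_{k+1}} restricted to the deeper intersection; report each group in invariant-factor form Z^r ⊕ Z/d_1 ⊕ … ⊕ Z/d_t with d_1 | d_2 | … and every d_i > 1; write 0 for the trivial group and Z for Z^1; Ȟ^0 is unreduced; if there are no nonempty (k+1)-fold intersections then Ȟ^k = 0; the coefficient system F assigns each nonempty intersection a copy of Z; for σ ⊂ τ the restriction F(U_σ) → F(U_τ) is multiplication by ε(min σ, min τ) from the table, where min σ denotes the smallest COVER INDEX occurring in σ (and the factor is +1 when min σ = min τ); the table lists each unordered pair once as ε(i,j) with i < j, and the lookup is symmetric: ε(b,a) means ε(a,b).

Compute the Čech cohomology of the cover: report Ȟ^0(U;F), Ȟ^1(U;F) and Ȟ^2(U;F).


intersection data:
  U12={y} U13={u,a,b} U23={p,v,x}
C dims 3,3; δ0: rk 3, SNF 1^2·2
Ȟ^0 = (3 − 3) − 0 = 0, so Ȟ^0 ≅ 0
Ȟ^1 = (3 − 0) − 3 = 0 plus torsion [2], so Ȟ^1 ≅ Z/2
Ȟ^2 = (0 − 0) − 0 = 0, so Ȟ^2 ≅ 0

Ȟ^0(U;F) ≅ 0, Ȟ^1(U;F) ≅ Z/2 and Ȟ^2(U;F) ≅ 0


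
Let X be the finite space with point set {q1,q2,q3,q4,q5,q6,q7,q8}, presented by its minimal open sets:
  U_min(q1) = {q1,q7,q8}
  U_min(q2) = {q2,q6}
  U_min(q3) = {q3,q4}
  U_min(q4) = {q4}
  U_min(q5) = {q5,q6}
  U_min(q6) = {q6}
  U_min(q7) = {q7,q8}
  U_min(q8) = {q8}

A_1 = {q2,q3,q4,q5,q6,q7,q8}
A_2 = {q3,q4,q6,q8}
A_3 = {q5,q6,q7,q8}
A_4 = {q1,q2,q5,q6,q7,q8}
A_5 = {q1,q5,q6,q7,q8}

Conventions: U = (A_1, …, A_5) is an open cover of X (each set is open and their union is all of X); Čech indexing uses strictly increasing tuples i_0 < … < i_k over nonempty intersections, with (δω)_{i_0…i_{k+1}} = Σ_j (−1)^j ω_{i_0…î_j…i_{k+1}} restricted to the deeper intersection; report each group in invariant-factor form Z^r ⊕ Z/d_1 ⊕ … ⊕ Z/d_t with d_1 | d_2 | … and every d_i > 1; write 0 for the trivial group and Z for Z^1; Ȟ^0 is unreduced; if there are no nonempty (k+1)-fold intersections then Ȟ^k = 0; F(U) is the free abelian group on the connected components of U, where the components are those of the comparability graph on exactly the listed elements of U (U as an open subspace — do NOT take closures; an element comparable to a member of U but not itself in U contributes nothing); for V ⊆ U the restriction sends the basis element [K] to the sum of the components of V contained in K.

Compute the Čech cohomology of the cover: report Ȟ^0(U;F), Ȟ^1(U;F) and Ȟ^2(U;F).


nonempty intersections:
  A12={q3,q4,q6,q8} A13={q5,q6,q7,q8} A14={q2,q5,q6,q7,q8} A15={q5,q6,q7,q8} A23={q6,q8} A24={q6,q8} A25={q6,q8} A34={q5,q6,q7,q8} A35={q5,q6,q7,q8} A45={q1,q5,q6,q7,q8}
  A123={q6,q8} A124={q6,q8} A125={q6,q8} A134={q5,q6,q7,q8} A135={q5,q6,q7,q8} A145={q5,q6,q7,q8} A234={q6,q8} A235={q6,q8} A245={q6,q8} A345={q5,q6,q7,q8}
  A1234={q6,q8} A1235={q6,q8} A1245={q6,q8} A1345={q5,q6,q7,q8} A2345={q6,q8}
  A12345={q6,q8}
components per intersection:
  A1: {q2,q5,q6} {q3,q4} {q7,q8}
  A2: {q3,q4} {q6} {q8}
  A3: {q5,q6} {q7,q8}
  A4: {q1,q7,q8} {q2,q5,q6}
  A5: {q1,q7,q8} {q5,q6}
  A12: {q3,q4} {q6} {q8}
  A13: {q5,q6} {q7,q8}
  A14: {q2,q5,q6} {q7,q8}
  A15: {q5,q6} {q7,q8}
  A23: {q6} {q8}
  A24: {q6} {q8}
  A25: {q6} {q8}
  A34: {q5,q6} {q7,q8}
  A35: {q5,q6} {q7,q8}
  A45: {q1,q7,q8} {q5,q6}
  A123: {q6} {q8}
  A124: {q6} {q8}
  A125: {q6} {q8}
  A134: {q5,q6} {q7,q8}
  A135: {q5,q6} {q7,q8}
  A145: {q5,q6} {q7,q8}
  A234: {q6} {q8}
  A235: {q6} {q8}
  A245: {q6} {q8}
  A345: {q5,q6} {q7,q8}
  A1234: {q6} {q8}
  A1235: {q6} {q8}
  A1245: {q6} {q8}
  A1345: {q5,q6} {q7,q8}
  A2345: {q6} {q8}
  A12345: {q6} {q8}
C dims 12,21,20,10; δ0: rk 9, SNF 1^9; δ1: rk 12, SNF 1^12; δ2: rk 8, SNF 1^8
Ȟ^0: (12−9)−0=3 ⇒ Z^3
Ȟ^1: (21−12)−9=0 ⇒ 0
Ȟ^2: (20−8)−12=0 ⇒ 0

Ȟ^0 = Z^3; Ȟ^1 = 0; Ȟ^2 = 0


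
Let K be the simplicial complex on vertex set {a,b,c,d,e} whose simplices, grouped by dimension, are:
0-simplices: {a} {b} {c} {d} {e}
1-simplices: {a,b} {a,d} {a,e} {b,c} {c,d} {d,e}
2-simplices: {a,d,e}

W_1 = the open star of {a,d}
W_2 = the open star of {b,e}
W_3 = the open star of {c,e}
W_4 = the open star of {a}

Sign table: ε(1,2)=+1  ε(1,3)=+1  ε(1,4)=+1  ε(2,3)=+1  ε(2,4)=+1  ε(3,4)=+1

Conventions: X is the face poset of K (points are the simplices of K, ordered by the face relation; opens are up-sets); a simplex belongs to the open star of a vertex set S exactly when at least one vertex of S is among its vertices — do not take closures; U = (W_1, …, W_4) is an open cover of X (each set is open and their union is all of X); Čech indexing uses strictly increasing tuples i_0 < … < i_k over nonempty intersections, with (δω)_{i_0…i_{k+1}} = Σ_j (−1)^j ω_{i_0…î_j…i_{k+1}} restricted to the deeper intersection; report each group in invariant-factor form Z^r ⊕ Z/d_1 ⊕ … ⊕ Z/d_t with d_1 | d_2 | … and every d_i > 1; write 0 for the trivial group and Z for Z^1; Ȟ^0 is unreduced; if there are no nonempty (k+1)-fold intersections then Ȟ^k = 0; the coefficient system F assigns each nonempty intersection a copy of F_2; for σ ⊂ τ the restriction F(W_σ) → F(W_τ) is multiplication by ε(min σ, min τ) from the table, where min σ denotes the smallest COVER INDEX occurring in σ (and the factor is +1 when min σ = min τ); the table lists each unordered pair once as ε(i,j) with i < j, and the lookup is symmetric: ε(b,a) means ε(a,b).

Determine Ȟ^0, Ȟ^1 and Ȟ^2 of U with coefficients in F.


cover nerve:
  W1={{a},{d},{a,b},{a,d},{a,e},{c,d},{d,e},{a,d,e}} W2={{b},{e},{a,b},{a,e},{b,c},{d,e},{a,d,e}} W3={{c},{e},{a,e},{b,c},{c,d},{d,e},{a,d,e}} W4={{a},{a,b},{a,d},{a,e},{a,d,e}}
  W12={{a,b},{a,e},{d,e},{a,d,e}} W13={{a,e},{c,d},{d,e},{a,d,e}} W14={{a},{a,b},{a,d},{a,e},{a,d,e}} W23={{e},{a,e},{b,c},{d,e},{a,d,e}} W24={{a,b},{a,e},{a,d,e}} W34={{a,e},{a,d,e}}
  W123={{a,e},{d,e},{a,d,e}} W124={{a,b},{a,e},{a,d,e}} W134={{a,e},{a,d,e}} W234={{a,e},{a,d,e}}
  W1234={{a,e},{a,d,e}}
C dims 4,6,4,1; δ0: rk_F2 3; δ1: rk_F2 3; δ2: rk_F2 1
Ȟ^0: (4−3)−0=1 ⇒ Z/2
Ȟ^1: (6−3)−3=0 ⇒ 0
Ȟ^2: (4−1)−3=0 ⇒ 0

Ȟ^0(U;F) ≅ Z/2, Ȟ^1(U;F) ≅ 0 and Ȟ^2(U;F) ≅ 0


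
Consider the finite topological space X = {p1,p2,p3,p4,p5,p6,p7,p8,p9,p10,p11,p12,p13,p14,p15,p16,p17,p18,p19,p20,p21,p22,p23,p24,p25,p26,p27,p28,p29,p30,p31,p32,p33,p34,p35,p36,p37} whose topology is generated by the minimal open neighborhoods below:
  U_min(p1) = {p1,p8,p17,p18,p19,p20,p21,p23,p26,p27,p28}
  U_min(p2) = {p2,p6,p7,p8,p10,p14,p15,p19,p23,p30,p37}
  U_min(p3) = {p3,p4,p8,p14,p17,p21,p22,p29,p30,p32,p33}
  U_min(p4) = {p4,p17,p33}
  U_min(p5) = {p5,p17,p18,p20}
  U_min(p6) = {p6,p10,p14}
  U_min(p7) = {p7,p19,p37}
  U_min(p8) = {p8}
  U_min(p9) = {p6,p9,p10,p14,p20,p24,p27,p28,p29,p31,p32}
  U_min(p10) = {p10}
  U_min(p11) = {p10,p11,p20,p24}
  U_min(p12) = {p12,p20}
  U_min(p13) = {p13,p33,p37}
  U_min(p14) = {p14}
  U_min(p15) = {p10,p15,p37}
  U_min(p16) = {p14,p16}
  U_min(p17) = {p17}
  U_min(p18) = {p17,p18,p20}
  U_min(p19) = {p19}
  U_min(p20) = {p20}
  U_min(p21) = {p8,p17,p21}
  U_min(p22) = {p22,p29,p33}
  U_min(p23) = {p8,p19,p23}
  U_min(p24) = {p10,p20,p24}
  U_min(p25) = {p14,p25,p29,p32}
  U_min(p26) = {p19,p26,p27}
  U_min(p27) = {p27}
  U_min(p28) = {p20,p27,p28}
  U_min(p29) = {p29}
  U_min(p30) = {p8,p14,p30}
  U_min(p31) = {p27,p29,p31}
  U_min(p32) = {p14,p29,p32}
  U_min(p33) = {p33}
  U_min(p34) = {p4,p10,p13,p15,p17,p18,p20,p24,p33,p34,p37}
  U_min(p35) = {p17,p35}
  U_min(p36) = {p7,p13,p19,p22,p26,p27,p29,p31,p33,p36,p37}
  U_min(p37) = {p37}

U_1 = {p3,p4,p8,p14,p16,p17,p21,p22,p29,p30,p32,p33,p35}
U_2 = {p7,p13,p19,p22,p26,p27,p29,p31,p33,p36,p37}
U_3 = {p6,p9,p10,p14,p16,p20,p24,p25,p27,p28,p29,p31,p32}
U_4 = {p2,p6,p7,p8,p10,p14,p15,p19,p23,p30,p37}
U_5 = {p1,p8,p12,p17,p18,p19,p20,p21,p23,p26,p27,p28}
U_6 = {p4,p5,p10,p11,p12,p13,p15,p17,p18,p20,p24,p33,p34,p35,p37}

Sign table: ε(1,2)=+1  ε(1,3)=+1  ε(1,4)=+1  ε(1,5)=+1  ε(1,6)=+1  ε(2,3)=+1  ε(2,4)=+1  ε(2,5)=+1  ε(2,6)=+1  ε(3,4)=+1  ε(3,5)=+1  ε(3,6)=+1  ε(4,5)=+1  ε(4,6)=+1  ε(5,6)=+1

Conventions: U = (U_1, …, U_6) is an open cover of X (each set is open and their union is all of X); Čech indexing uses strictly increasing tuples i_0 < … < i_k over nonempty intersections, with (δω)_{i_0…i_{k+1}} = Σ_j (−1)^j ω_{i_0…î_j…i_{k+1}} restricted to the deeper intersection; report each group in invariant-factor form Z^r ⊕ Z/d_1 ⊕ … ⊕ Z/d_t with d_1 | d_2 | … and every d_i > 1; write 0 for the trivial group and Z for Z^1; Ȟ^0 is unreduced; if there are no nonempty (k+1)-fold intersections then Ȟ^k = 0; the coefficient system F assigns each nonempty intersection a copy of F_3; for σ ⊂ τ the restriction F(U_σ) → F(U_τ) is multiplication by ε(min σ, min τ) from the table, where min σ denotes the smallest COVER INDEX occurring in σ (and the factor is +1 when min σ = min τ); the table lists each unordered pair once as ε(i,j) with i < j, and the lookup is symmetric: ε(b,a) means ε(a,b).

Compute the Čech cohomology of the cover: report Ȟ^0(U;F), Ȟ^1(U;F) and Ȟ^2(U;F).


Ȟ^0 ≅ Z/3, Ȟ^1 ≅ 0 and Ȟ^2 ≅ 0

intersection data:
  U12={p22,p29,p33} U13={p14,p16,p29,p32} U14={p8,p14,p30} U15={p8,p17,p21} U16={p4,p17,p33,p35} U23={p27,p29,p31} U24={p7,p19,p37} U25={p19,p26,p27} U26={p13,p33,p37} U34={p6,p10,p14} U35={p20,p27,p28} U36={p10,p20,p24} U45={p8,p19,p23} U46={p10,p15,p37} U56={p12,p17,p18,p20}
  U123={p29} U126={p33} U134={p14} U145={p8} U156={p17} U235={p27} U245={p19} U246={p37} U346={p10} U356={p20}
C dims 6,15,10; δ0: rk_F3 5; δ1: rk_F3 10
Ȟ^0 = (6 − 5) − 0 = 1, so Ȟ^0 ≅ Z/3
Ȟ^1 = (15 − 10) − 5 = 0, so Ȟ^1 ≅ 0
Ȟ^2 = (10 − 0) − 10 = 0, so Ȟ^2 ≅ 0


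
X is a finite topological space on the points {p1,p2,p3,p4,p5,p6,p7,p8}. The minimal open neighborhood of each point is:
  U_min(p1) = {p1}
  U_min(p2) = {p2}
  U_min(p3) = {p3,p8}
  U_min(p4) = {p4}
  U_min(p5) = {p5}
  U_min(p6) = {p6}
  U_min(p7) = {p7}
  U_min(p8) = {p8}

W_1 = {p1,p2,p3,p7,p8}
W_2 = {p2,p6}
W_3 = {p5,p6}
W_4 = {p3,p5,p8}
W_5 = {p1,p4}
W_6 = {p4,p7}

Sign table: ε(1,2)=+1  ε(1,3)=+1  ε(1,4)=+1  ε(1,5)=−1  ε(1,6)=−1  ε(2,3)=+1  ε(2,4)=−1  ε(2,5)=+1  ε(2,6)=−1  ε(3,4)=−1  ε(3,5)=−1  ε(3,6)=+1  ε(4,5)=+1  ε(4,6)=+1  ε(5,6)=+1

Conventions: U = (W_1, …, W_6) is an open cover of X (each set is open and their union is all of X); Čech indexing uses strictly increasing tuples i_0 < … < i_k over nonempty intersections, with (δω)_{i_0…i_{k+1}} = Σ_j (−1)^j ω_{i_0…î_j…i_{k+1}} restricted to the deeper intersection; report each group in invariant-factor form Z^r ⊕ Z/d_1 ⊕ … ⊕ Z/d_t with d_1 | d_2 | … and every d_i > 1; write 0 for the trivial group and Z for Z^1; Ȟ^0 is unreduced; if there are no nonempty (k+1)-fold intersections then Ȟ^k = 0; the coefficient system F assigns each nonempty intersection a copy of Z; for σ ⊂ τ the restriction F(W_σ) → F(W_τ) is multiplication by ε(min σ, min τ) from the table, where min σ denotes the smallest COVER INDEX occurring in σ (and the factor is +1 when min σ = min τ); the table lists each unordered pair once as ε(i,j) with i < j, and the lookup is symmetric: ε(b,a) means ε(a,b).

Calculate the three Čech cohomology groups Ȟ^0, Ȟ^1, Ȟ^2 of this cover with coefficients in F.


Ȟ^0(U;F) ≅ 0,  Ȟ^1(U;F) ≅ Z ⊕ Z/2,  Ȟ^2(U;F) ≅ 0

nonempty overlaps:
  W12={p2} W14={p3,p8} W15={p1} W16={p7} W23={p6} W34={p5} W56={p4}
C dims 6,7; δ0: rk 6, SNF 1^5·2
degree 0: 6−6−0 = 0 → Ȟ^0 ≅ 0
degree 1: 7−0−6 = 1 plus torsion [2] → Ȟ^1 ≅ Z ⊕ Z/2
degree 2: 0−0−0 = 0 → Ȟ^2 ≅ 0


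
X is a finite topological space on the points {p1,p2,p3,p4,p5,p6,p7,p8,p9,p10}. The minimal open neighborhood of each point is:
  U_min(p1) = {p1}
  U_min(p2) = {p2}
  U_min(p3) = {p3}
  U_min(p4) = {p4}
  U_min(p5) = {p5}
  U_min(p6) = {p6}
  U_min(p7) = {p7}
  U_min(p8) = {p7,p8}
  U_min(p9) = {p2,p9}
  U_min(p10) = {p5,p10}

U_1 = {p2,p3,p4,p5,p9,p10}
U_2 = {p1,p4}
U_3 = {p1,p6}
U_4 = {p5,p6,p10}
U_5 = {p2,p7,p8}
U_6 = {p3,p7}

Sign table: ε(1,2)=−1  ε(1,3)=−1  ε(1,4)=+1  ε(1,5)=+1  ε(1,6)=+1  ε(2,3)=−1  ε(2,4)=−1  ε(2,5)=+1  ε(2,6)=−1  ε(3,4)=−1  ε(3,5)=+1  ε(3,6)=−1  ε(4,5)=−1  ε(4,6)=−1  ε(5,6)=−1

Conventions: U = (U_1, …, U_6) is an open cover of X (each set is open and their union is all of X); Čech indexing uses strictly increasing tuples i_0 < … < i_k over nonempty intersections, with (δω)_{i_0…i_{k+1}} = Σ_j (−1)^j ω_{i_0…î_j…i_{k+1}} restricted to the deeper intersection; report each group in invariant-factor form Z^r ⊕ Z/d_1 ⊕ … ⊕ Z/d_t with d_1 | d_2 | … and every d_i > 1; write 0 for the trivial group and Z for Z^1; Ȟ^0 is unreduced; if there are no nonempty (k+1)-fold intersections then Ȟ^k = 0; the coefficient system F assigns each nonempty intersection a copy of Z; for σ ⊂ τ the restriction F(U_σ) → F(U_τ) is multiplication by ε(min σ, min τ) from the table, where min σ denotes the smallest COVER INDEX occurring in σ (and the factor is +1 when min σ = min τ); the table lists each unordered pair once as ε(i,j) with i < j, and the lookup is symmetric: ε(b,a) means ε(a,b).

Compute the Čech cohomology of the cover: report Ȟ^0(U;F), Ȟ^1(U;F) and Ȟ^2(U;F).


Ȟ^0(U;F) ≅ 0,  Ȟ^1(U;F) ≅ Z ⊕ Z/2,  Ȟ^2(U;F) ≅ 0

intersection data:
  U12={p4} U14={p5,p10} U15={p2} U16={p3} U23={p1} U34={p6} U56={p7}
C dims 6,7; δ0: rk 6, SNF 1^5·2
Ȟ^0 = (6 − 6) − 0 = 0, so Ȟ^0 ≅ 0
Ȟ^1 = (7 − 0) − 6 = 1 plus torsion [2], so Ȟ^1 ≅ Z ⊕ Z/2
Ȟ^2 = (0 − 0) − 0 = 0, so Ȟ^2 ≅ 0


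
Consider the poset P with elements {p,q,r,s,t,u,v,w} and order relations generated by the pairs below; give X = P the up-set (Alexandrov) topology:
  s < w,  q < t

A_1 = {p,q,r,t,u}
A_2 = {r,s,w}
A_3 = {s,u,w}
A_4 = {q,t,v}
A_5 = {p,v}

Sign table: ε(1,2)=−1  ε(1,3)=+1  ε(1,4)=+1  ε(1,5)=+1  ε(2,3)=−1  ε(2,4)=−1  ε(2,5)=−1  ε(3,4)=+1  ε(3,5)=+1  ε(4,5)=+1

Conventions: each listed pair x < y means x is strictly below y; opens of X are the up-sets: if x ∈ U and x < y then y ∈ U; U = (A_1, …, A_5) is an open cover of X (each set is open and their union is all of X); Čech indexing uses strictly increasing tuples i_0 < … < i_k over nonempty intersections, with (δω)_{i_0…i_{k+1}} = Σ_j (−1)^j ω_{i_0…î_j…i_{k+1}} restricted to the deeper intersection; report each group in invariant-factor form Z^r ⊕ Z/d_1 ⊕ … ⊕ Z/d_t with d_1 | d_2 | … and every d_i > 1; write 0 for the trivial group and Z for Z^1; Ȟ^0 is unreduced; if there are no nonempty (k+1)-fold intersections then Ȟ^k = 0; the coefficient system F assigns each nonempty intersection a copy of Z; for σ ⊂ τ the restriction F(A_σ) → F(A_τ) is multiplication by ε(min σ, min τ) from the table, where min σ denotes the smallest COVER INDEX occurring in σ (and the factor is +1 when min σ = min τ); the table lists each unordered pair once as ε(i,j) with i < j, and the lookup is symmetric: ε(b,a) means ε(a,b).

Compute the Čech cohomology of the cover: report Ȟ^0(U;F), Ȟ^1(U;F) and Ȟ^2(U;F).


cover nerve:
  A12={r} A13={u} A14={q,t} A15={p} A23={s,w} A45={v}
C dims 5,6; δ0: rk 4, SNF 1^4
Ȟ^0: (5−4)−0=1 ⇒ Z
Ȟ^1: (6−0)−4=2 ⇒ Z^2
Ȟ^2: (0−0)−0=0 ⇒ 0

Ȟ^0 ≅ Z, Ȟ^1 ≅ Z^2 and Ȟ^2 ≅ 0


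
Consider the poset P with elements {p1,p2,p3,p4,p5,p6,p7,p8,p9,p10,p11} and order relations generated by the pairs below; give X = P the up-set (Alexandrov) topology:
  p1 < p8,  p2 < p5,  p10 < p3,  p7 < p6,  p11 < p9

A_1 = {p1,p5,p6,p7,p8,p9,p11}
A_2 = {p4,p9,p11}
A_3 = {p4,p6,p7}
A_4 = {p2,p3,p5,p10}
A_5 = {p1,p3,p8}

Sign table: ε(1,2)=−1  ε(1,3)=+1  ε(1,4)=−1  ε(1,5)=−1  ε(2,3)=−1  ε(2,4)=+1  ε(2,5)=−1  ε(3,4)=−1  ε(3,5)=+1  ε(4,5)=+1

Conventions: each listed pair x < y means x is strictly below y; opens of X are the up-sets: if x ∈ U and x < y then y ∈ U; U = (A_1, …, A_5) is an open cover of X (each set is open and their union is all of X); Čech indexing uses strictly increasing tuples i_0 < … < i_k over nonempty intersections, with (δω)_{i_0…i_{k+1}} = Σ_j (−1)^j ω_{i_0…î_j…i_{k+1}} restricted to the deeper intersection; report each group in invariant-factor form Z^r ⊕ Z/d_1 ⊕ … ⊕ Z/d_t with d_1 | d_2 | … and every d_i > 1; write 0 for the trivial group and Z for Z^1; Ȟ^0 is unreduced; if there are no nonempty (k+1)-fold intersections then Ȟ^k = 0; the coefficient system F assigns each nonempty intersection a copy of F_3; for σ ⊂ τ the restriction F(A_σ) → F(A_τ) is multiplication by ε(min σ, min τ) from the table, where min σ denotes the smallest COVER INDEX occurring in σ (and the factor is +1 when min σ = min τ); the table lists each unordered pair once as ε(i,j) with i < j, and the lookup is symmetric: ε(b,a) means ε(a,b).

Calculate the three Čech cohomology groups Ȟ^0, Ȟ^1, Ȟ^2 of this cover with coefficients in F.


nerve simplices:
  A12={p9,p11} A13={p6,p7} A14={p5} A15={p1,p8} A23={p4} A45={p3}
C dims 5,6; δ0: rk_F3 4
degree 0: 5−4−0 = 1 → Ȟ^0 ≅ Z/3
degree 1: 6−0−4 = 2 → Ȟ^1 ≅ Z/3 ⊕ Z/3
degree 2: 0−0−0 = 0 → Ȟ^2 ≅ 0

Ȟ^0(U;F) ≅ Z/3, Ȟ^1(U;F) ≅ Z/3 ⊕ Z/3 and Ȟ^2(U;F) ≅ 0


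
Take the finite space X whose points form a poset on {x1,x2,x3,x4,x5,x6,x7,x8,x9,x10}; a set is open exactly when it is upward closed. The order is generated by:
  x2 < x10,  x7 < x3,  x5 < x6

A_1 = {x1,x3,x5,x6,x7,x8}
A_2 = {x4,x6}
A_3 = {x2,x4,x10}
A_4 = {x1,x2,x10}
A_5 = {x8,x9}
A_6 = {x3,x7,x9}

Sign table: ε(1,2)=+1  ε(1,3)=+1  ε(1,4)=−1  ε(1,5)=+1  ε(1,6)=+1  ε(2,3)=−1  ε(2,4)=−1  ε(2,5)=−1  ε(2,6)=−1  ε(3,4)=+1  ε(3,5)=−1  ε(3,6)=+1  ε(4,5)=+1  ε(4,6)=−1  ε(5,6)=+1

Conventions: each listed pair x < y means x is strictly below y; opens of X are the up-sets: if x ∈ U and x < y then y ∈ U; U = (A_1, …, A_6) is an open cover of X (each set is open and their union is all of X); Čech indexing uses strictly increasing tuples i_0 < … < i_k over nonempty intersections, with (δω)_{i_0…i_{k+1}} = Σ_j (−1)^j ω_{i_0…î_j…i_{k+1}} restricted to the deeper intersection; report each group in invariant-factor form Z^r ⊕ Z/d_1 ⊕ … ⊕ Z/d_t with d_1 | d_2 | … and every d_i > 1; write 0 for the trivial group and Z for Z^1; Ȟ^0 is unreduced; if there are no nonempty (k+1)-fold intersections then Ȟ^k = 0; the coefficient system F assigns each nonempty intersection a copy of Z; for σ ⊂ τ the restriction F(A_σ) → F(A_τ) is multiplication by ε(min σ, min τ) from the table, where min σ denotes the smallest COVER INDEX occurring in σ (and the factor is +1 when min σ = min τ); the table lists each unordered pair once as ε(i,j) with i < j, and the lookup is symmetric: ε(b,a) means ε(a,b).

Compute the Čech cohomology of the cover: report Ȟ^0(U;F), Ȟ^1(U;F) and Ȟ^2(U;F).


Ȟ^0(U;F) ≅ Z, Ȟ^1(U;F) ≅ Z^2, Ȟ^2(U;F) ≅ 0

nonempty overlaps:
  A12={x6} A14={x1} A15={x8} A16={x3,x7} A23={x4} A34={x2,x10} A56={x9}
C dims 6,7; δ0: rk 5, SNF 1^5
degree 0: 6−5−0 = 1 → Ȟ^0 ≅ Z
degree 1: 7−0−5 = 2 → Ȟ^1 ≅ Z^2
degree 2: 0−0−0 = 0 → Ȟ^2 ≅ 0


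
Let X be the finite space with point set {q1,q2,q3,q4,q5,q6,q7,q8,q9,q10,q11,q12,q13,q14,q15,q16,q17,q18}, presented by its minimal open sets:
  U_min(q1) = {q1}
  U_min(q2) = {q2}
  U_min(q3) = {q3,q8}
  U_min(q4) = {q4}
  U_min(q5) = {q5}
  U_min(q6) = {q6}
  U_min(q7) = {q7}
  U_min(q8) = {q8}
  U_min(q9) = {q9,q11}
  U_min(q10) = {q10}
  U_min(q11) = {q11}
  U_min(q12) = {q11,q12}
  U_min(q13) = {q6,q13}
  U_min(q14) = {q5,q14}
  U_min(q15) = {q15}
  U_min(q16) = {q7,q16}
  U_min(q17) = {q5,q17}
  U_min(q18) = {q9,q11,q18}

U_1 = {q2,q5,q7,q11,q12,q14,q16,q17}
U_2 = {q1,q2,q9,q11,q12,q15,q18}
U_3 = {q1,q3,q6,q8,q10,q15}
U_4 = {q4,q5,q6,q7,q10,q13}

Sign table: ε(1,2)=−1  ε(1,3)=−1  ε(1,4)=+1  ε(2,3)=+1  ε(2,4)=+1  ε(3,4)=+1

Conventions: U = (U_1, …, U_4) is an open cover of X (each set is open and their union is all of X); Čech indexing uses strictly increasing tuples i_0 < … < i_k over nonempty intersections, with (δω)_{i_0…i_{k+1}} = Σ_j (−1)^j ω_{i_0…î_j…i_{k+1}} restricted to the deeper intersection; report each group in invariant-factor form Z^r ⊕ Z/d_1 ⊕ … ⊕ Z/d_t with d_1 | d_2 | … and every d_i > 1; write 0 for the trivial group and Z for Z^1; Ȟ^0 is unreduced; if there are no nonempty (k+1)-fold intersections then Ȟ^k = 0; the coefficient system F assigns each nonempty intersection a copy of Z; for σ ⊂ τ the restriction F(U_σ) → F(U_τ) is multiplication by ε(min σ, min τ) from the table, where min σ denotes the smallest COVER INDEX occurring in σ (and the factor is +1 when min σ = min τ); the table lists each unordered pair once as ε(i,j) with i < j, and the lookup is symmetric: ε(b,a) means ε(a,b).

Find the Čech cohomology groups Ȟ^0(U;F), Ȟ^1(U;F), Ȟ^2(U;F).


Ȟ^0 = 0, Ȟ^1 = Z/2, Ȟ^2 = 0

nonempty overlaps:
  U12={q2,q11,q12} U14={q5,q7} U23={q1,q15} U34={q6,q10}
C dims 4,4; δ0: rk 4, SNF 1^3·2
degree 0: 4−4−0 = 0 → Ȟ^0 ≅ 0
degree 1: 4−0−4 = 0 plus torsion [2] → Ȟ^1 ≅ Z/2
degree 2: 0−0−0 = 0 → Ȟ^2 ≅ 0


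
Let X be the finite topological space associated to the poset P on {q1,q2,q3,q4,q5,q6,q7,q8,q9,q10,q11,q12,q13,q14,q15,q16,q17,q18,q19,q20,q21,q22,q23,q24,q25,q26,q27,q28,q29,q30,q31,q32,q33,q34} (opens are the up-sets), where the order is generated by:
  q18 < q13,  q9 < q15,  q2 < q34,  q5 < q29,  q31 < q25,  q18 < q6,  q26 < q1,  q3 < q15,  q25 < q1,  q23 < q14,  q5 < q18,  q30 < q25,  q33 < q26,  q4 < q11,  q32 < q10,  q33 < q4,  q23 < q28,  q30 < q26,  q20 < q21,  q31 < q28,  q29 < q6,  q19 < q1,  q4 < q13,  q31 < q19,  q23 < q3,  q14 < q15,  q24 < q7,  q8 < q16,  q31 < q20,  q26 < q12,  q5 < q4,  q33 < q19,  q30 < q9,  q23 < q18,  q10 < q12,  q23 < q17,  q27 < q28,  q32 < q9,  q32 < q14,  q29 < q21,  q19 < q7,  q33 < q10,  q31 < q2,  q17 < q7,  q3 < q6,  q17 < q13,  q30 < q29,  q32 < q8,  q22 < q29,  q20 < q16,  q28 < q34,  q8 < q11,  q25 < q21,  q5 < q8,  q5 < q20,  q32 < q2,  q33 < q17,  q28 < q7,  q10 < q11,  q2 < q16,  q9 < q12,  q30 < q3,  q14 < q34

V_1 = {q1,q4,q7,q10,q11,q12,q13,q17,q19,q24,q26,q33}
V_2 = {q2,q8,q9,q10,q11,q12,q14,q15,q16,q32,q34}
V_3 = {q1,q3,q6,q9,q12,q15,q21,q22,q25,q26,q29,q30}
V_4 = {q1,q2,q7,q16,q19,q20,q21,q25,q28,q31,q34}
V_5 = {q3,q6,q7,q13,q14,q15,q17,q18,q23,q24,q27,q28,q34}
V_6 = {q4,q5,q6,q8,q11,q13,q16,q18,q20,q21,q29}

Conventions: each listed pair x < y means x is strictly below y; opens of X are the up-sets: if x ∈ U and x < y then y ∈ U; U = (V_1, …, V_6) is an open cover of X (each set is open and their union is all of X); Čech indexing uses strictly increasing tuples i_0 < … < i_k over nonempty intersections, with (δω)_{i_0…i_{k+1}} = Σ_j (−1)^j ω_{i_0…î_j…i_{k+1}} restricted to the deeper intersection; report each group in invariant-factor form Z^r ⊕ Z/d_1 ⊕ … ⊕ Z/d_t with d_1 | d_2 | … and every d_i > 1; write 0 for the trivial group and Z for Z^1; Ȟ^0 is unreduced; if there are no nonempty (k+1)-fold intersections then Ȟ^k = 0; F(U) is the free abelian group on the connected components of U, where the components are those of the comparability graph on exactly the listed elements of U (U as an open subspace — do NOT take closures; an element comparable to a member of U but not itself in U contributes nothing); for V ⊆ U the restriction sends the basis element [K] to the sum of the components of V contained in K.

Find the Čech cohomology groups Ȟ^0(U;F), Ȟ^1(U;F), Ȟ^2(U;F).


intersection data:
  V12={q10,q11,q12} V13={q1,q12,q26} V14={q1,q7,q19} V15={q7,q13,q17,q24} V16={q4,q11,q13} V23={q9,q12,q15} V24={q2,q16,q34} V25={q14,q15,q34} V26={q8,q11,q16} V34={q1,q21,q25} V35={q3,q6,q15} V36={q6,q21,q29} V45={q7,q28,q34} V46={q16,q20,q21} V56={q6,q13,q18}
  V123={q12} V126={q11} V134={q1} V145={q7} V156={q13} V235={q15} V245={q34} V246={q16} V346={q21} V356={q6}
components per intersection:
  V1: {q1,q4,q7,q10,q11,q12,q13,q17,q19,q24,q26,q33}
  V2: {q2,q8,q9,q10,q11,q12,q14,q15,q16,q32,q34}
  V3: {q1,q3,q6,q9,q12,q15,q21,q22,q25,q26,q29,q30}
  V4: {q1,q2,q7,q16,q19,q20,q21,q25,q28,q31,q34}
  V5: {q3,q6,q7,q13,q14,q15,q17,q18,q23,q24,q27,q28,q34}
  V6: {q4,q5,q6,q8,q11,q13,q16,q18,q20,q21,q29}
  V12: {q10,q11,q12}
  V13: {q1,q12,q26}
  V14: {q1,q7,q19}
  V15: {q7,q13,q17,q24}
  V16: {q4,q11,q13}
  V23: {q9,q12,q15}
  V24: {q2,q16,q34}
  V25: {q14,q15,q34}
  V26: {q8,q11,q16}
  V34: {q1,q21,q25}
  V35: {q3,q6,q15}
  V36: {q6,q21,q29}
  V45: {q7,q28,q34}
  V46: {q16,q20,q21}
  V56: {q6,q13,q18}
  V123: {q12}
  V126: {q11}
  V134: {q1}
  V145: {q7}
  V156: {q13}
  V235: {q15}
  V245: {q34}
  V246: {q16}
  V346: {q21}
  V356: {q6}
C dims 6,15,10; δ0: rk 5, SNF 1^5; δ1: rk 10, SNF 1^9·2
Ȟ^0 = (6 − 5) − 0 = 1, so Ȟ^0 ≅ Z
Ȟ^1 = (15 − 10) − 5 = 0, so Ȟ^1 ≅ 0
Ȟ^2 = (10 − 0) − 10 = 0 plus torsion [2], so Ȟ^2 ≅ Z/2

Ȟ^0 = Z,  Ȟ^1 = 0,  Ȟ^2 = Z/2
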